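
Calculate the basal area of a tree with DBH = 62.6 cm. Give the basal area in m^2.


Formula: BA = pi * (DBH/2)^2 / 10000  (cm^2 to m^2)
Radius = DBH/2 = 62.6/2 = 31.3 cm
BA = pi * 31.3^2 / 10000
   = 3077.7869 cm^2 / 10000
   = 0.3078 m^2

0.3078


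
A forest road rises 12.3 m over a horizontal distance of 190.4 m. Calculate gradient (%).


Formula: Gradient = rise / run * 100
Gradient = 12.3 / 190.4 * 100 = 6.5%

6.5


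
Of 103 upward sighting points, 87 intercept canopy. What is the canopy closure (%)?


Formula: Canopy closure = covered points / total points * 100
Closure = 87 / 103 * 100
Closure = 0.8447 * 100 = 84.5%

84.5


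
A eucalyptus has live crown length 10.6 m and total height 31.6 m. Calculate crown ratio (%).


Formula: Crown Ratio = (Crown Length / Total Height) * 100
CR = (10.6 m / 31.6 m) * 100
CR = 0.3354 * 100 = 33.5%

33.5


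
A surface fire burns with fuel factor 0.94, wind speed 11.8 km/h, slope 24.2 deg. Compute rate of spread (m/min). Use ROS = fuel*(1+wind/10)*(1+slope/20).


Formula: ROS = fuel * (1 + wind/10) * (1 + slope/20)
Wind factor = 1 + 11.8/10 = 2.18
Slope factor = 1 + 24.2/20 = 2.21
ROS = 0.94 * 2.18 * 2.21 = 4.53 m/min

4.53


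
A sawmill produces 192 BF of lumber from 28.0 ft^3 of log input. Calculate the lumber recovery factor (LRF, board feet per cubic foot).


Formula: LRF = Lumber Output (BF) / Log Input (ft^3)
LRF = 192 BF / 28.0 ft^3
LRF = 6.86 BF/ft^3

6.86


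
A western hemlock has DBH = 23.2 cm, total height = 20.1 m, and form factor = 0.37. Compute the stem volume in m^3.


Formula: V = pi * (DBH/200)^2 * H * ff
Radius = DBH/200 = 23.2/200 = 0.116 m
Radius^2 = 0.116^2 = 0.013456 m^2
V = pi * 0.013456 * 20.1 * 0.37
V = 0.314 m^3

0.314


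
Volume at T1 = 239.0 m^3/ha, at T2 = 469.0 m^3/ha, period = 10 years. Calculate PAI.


Formula: PAI = (V_T2 - V_T1) / (T2 - T1)
Volume increment = 469.0 - 239.0 = 230.0 m^3/ha
PAI = 230.0 / 10 = 23.0 m^3/ha/year

23.0


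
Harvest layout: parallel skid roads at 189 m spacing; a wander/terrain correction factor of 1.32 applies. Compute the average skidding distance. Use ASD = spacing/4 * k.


Formula: ASD = (spacing / 4) * correction
Uncorrected distance = spacing / 4 = 189 / 4 = 47.25 m
ASD = 47.25 * 1.32 = 62 m

62


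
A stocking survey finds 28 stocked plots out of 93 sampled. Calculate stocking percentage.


Formula: Stocking % = stocked plots / total plots * 100
Stocking = 28 / 93 * 100
Stocking = 0.3011 * 100 = 30.1%

30.1


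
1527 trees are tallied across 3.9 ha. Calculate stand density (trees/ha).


Formula: Stand Density = N_trees / Area_ha
Density = 1527 trees / 3.9 ha
Density = 392 trees/ha

392


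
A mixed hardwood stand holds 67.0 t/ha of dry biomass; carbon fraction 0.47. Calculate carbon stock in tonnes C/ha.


Formula: Carbon Stock = Biomass * Carbon Fraction
C = 67.0 t/ha * 0.47
C = 31.5 t C/ha

31.5


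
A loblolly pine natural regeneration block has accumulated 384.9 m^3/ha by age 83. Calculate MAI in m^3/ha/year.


Formula: MAI = Total Volume / Stand Age
MAI = 384.9 m^3/ha / 83 years
MAI = 4.64 m^3/ha/year

4.64


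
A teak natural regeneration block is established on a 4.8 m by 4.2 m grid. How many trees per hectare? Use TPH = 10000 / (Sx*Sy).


Formula: TPH = 10000 m^2/ha / (spacing_x * spacing_y)
Area per tree = 4.8 m * 4.2 m = 20.16 m^2
TPH = 10000 / 20.16 = 496 trees/ha

496


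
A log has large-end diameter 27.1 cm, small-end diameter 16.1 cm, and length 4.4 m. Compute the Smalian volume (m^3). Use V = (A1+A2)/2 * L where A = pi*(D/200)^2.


Smalian: V = (A1 + A2)/2 * L,  A = pi*(D/200)^2
A1 = pi*(27.1/200)^2 = 0.05768 m^2
A2 = pi*(16.1/200)^2 = 0.020358 m^2
V = (0.05768+0.020358)/2*4.4 = 0.1717 m^3

0.1717


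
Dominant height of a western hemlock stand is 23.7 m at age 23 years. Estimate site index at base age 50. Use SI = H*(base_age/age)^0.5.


Formula: SI = H_dom * (base_age / age)^0.5
Age ratio = 50 / 23 = 2.17391
sqrt(age_ratio) = 1.47442
SI = 23.7 * 1.47442 = 34.9 m

34.9


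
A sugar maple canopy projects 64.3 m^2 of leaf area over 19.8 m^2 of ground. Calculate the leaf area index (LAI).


Formula: LAI = total leaf area / ground area  (dimensionless)
LAI = 64.3 m^2 / 19.8 m^2
LAI = 3.25

3.25


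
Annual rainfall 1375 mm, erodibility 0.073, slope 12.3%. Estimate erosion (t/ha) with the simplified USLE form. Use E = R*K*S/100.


Formula: E = R * K * S / 100  (simplified USLE)
R * K = 1375 * 0.073 = 100.375
E = 100.375 * 12.3 / 100 = 12.35 t/ha

12.35


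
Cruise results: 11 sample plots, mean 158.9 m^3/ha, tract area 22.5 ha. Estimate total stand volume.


Formula: Total Volume = Mean Volume per ha * Total Area
Total Volume = 158.9 m^3/ha * 22.5 ha
Total Volume = 3575 m^3

3575


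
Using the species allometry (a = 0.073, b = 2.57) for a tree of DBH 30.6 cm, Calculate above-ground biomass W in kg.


Formula: W = a * DBH^b  (allometric power law)
DBH^b = 30.6^2.57 = 6581.1845
W = 0.073 * 6581.1845 = 480.4 kg

480.4


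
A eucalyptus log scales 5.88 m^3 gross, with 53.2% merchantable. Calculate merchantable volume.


Formula: MV = V_total * (merchantable_pct / 100)
Merchantable fraction = 53.2% / 100 = 0.532
MV = 5.88 m^3 * 0.532 = 3.128 m^3

3.128


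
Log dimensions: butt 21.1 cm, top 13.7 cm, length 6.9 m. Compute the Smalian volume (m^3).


Smalian: V = (A1 + A2)/2 * L,  A = pi*(D/200)^2
A1 = pi*(21.1/200)^2 = 0.034967 m^2
A2 = pi*(13.7/200)^2 = 0.014741 m^2
V = (0.034967+0.014741)/2*6.9 = 0.1715 m^3

0.1715


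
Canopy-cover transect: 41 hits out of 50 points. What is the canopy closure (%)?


Formula: Canopy closure = covered points / total points * 100
Closure = 41 / 50 * 100
Closure = 0.82 * 100 = 82.0%

82.0


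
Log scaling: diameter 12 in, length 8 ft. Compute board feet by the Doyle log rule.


Doyle: BF = (D - 4)^2 * L / 16
Adjusted diameter = 12 - 4 = 8 in
(D-4)^2 = 8^2 = 64
BF = 64 * 8 / 16 = 32 BF

32


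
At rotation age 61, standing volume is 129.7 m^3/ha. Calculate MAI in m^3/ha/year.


Formula: MAI = Total Volume / Stand Age
MAI = 129.7 m^3/ha / 61 years
MAI = 2.13 m^3/ha/year

2.13


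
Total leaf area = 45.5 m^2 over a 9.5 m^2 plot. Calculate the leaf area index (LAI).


Formula: LAI = total leaf area / ground area  (dimensionless)
LAI = 45.5 m^2 / 9.5 m^2
LAI = 4.79

4.79


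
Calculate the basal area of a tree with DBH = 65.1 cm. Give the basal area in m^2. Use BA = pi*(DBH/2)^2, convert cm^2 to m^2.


Formula: BA = pi * (DBH/2)^2 / 10000  (cm^2 to m^2)
Radius = DBH/2 = 65.1/2 = 32.55 cm
BA = pi * 32.55^2 / 10000
   = 3328.5253 cm^2 / 10000
   = 0.3329 m^2

0.3329


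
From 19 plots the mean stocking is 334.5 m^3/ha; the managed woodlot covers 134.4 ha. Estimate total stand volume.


Formula: Total Volume = Mean Volume per ha * Total Area
Total Volume = 334.5 m^3/ha * 134.4 ha
Total Volume = 44957 m^3

44957


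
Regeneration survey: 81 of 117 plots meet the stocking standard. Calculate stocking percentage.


Formula: Stocking % = stocked plots / total plots * 100
Stocking = 81 / 117 * 100
Stocking = 0.6923 * 100 = 69.2%

69.2


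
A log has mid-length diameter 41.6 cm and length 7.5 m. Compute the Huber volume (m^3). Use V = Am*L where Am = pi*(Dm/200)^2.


Huber: V = Am * L,  Am = pi*(Dm/200)^2
Am = pi*(41.6/200)^2 = 0.135918 m^2
V = 0.135918*7.5 = 1.0194 m^3

1.0194


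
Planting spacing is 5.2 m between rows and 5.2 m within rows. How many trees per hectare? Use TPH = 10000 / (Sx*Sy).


Formula: TPH = 10000 m^2/ha / (spacing_x * spacing_y)
Area per tree = 5.2 m * 5.2 m = 27.04 m^2
TPH = 10000 / 27.04 = 370 trees/ha

370


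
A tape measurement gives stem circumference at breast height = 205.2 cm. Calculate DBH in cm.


Formula: DBH = C / pi
DBH = 205.2 / pi
pi = 3.14159...
DBH = 65.3 cm

65.3


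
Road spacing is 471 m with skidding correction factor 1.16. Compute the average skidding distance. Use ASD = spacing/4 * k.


Formula: ASD = (spacing / 4) * correction
Uncorrected distance = spacing / 4 = 471 / 4 = 117.75 m
ASD = 117.75 * 1.16 = 137 m

137


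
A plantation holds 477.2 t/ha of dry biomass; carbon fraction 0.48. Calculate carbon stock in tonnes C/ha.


Formula: Carbon Stock = Biomass * Carbon Fraction
C = 477.2 t/ha * 0.48
C = 229.1 t C/ha

229.1


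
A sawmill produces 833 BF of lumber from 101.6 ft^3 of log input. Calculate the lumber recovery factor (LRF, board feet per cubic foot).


Formula: LRF = Lumber Output (BF) / Log Input (ft^3)
LRF = 833 BF / 101.6 ft^3
LRF = 8.2 BF/ft^3

8.2


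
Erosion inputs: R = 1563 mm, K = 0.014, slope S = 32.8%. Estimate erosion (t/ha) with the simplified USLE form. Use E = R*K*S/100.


Formula: E = R * K * S / 100  (simplified USLE)
R * K = 1563 * 0.014 = 21.882
E = 21.882 * 32.8 / 100 = 7.18 t/ha

7.18


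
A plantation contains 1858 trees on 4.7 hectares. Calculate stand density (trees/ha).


Formula: Stand Density = N_trees / Area_ha
Density = 1858 trees / 4.7 ha
Density = 395 trees/ha

395


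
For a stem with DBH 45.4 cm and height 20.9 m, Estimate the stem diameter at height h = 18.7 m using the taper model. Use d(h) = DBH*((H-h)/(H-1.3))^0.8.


Taper: d(h) = DBH * ((H - h) / (H - 1.3))^0.8
Numerator = H - h = 20.9 - 18.7 = 2.2 m
Denominator = H - 1.3 = 20.9 - 1.3 = 19.6 m
Ratio = 2.2 / 19.6 = 0.11224
d = 45.4 * 0.11224^0.8 = 7.9 cm

7.9


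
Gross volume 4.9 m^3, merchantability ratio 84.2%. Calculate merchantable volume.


Formula: MV = V_total * (merchantable_pct / 100)
Merchantable fraction = 84.2% / 100 = 0.842
MV = 4.9 m^3 * 0.842 = 4.126 m^3

4.126


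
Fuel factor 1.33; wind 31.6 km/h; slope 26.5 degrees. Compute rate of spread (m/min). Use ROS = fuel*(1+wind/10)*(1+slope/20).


Formula: ROS = fuel * (1 + wind/10) * (1 + slope/20)
Wind factor = 1 + 31.6/10 = 4.16
Slope factor = 1 + 26.5/20 = 2.325
ROS = 1.33 * 4.16 * 2.325 = 12.86 m/min

12.86


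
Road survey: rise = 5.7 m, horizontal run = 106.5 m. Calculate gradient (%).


Formula: Gradient = rise / run * 100
Gradient = 5.7 / 106.5 * 100 = 5.4%

5.4


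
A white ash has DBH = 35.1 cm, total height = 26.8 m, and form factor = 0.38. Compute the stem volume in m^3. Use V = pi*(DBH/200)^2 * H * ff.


Formula: V = pi * (DBH/200)^2 * H * ff
Radius = DBH/200 = 35.1/200 = 0.1755 m
Radius^2 = 0.1755^2 = 0.03080025 m^2
V = pi * 0.03080025 * 26.8 * 0.38
V = 0.985 m^3

0.985


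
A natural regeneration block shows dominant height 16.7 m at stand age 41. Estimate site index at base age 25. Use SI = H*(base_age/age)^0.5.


Formula: SI = H_dom * (base_age / age)^0.5
Age ratio = 25 / 41 = 0.60976
sqrt(age_ratio) = 0.78087
SI = 16.7 * 0.78087 = 13.0 m

13.0


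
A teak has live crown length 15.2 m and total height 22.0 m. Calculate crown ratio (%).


Formula: Crown Ratio = (Crown Length / Total Height) * 100
CR = (15.2 m / 22.0 m) * 100
CR = 0.6909 * 100 = 69.1%

69.1


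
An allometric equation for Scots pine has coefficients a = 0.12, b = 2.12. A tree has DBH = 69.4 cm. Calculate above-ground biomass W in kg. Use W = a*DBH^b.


Formula: W = a * DBH^b  (allometric power law)
DBH^b = 69.4^2.12 = 8010.9141
W = 0.12 * 8010.9141 = 961.3 kg

961.3


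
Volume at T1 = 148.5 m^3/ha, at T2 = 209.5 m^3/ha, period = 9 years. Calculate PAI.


Formula: PAI = (V_T2 - V_T1) / (T2 - T1)
Volume increment = 209.5 - 148.5 = 61.0 m^3/ha
PAI = 61.0 / 9 = 6.78 m^3/ha/year

6.78


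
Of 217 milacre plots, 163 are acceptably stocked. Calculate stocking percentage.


Formula: Stocking % = stocked plots / total plots * 100
Stocking = 163 / 217 * 100
Stocking = 0.7512 * 100 = 75.1%

75.1


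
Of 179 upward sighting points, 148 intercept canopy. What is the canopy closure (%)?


Formula: Canopy closure = covered points / total points * 100
Closure = 148 / 179 * 100
Closure = 0.8268 * 100 = 82.7%

82.7


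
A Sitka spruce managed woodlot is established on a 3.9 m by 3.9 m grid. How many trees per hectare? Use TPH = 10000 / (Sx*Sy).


Formula: TPH = 10000 m^2/ha / (spacing_x * spacing_y)
Area per tree = 3.9 m * 3.9 m = 15.21 m^2
TPH = 10000 / 15.21 = 657 trees/ha

657


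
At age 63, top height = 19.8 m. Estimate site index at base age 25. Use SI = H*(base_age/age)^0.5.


Formula: SI = H_dom * (base_age / age)^0.5
Age ratio = 25 / 63 = 0.39683
sqrt(age_ratio) = 0.62994
SI = 19.8 * 0.62994 = 12.5 m

12.5


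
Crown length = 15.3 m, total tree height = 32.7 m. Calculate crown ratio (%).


Formula: Crown Ratio = (Crown Length / Total Height) * 100
CR = (15.3 m / 32.7 m) * 100
CR = 0.4679 * 100 = 46.8%

46.8


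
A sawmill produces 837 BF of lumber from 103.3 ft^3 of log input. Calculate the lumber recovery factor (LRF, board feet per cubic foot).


Formula: LRF = Lumber Output (BF) / Log Input (ft^3)
LRF = 837 BF / 103.3 ft^3
LRF = 8.1 BF/ft^3

8.1


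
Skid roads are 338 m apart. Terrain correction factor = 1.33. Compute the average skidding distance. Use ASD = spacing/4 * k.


Formula: ASD = (spacing / 4) * correction
Uncorrected distance = spacing / 4 = 338 / 4 = 84.5 m
ASD = 84.5 * 1.33 = 112 m

112


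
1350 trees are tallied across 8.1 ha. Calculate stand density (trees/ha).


Formula: Stand Density = N_trees / Area_ha
Density = 1350 trees / 8.1 ha
Density = 167 trees/ha

167


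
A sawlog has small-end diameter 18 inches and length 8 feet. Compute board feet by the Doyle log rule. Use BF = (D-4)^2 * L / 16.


Doyle: BF = (D - 4)^2 * L / 16
Adjusted diameter = 18 - 4 = 14 in
(D-4)^2 = 14^2 = 196
BF = 196 * 8 / 16 = 98 BF

98


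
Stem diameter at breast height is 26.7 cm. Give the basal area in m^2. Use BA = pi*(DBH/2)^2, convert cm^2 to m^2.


Formula: BA = pi * (DBH/2)^2 / 10000  (cm^2 to m^2)
Radius = DBH/2 = 26.7/2 = 13.35 cm
BA = pi * 13.35^2 / 10000
   = 559.9025 cm^2 / 10000
   = 0.056 m^2

0.056


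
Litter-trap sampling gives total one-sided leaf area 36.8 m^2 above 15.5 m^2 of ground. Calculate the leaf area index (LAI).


Formula: LAI = total leaf area / ground area  (dimensionless)
LAI = 36.8 m^2 / 15.5 m^2
LAI = 2.37

2.37


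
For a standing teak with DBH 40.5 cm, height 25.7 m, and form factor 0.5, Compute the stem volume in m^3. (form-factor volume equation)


Formula: V = pi * (DBH/200)^2 * H * ff
Radius = DBH/200 = 40.5/200 = 0.2025 m
Radius^2 = 0.2025^2 = 0.04100625 m^2
V = pi * 0.04100625 * 25.7 * 0.5
V = 1.655 m^3

1.655


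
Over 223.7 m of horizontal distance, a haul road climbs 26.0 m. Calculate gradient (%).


Formula: Gradient = rise / run * 100
Gradient = 26.0 / 223.7 * 100 = 11.6%

11.6


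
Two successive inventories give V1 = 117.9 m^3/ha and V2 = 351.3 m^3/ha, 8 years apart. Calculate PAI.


Formula: PAI = (V_T2 - V_T1) / (T2 - T1)
Volume increment = 351.3 - 117.9 = 233.4 m^3/ha
PAI = 233.4 / 8 = 29.18 m^3/ha/year

29.18


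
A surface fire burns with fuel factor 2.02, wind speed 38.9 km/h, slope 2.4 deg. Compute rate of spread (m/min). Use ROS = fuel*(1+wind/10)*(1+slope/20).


Formula: ROS = fuel * (1 + wind/10) * (1 + slope/20)
Wind factor = 1 + 38.9/10 = 4.89
Slope factor = 1 + 2.4/20 = 1.12
ROS = 2.02 * 4.89 * 1.12 = 11.06 m/min

11.06


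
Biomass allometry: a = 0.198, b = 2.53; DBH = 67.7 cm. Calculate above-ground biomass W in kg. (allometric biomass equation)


Formula: W = a * DBH^b  (allometric power law)
DBH^b = 67.7^2.53 = 42794.6355
W = 0.198 * 42794.6355 = 8473.3 kg

8473.3


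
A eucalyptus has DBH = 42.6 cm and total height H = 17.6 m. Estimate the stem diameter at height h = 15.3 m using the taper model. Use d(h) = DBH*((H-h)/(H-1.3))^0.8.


Taper: d(h) = DBH * ((H - h) / (H - 1.3))^0.8
Numerator = H - h = 17.6 - 15.3 = 2.3 m
Denominator = H - 1.3 = 17.6 - 1.3 = 16.3 m
Ratio = 2.3 / 16.3 = 0.1411
d = 42.6 * 0.1411^0.8 = 8.9 cm

8.9


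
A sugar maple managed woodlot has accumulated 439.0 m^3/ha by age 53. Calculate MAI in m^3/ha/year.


Formula: MAI = Total Volume / Stand Age
MAI = 439.0 m^3/ha / 53 years
MAI = 8.28 m^3/ha/year

8.28


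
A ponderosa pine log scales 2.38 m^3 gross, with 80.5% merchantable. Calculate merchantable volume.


Formula: MV = V_total * (merchantable_pct / 100)
Merchantable fraction = 80.5% / 100 = 0.805
MV = 2.38 m^3 * 0.805 = 1.916 m^3

1.916


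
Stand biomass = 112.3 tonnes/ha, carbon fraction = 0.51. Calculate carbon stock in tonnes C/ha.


Formula: Carbon Stock = Biomass * Carbon Fraction
C = 112.3 t/ha * 0.51
C = 57.3 t C/ha

57.3


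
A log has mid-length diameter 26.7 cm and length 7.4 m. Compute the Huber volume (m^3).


Huber: V = Am * L,  Am = pi*(Dm/200)^2
Am = pi*(26.7/200)^2 = 0.05599 m^2
V = 0.05599*7.4 = 0.4143 m^3

0.4143


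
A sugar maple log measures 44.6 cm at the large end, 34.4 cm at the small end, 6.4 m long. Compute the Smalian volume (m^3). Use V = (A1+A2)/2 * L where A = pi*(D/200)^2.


Smalian: V = (A1 + A2)/2 * L,  A = pi*(D/200)^2
A1 = pi*(44.6/200)^2 = 0.156228 m^2
A2 = pi*(34.4/200)^2 = 0.092941 m^2
V = (0.156228+0.092941)/2*6.4 = 0.7973 m^3

0.7973


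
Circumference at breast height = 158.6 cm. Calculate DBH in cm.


Formula: DBH = C / pi
DBH = 158.6 / pi
pi = 3.14159...
DBH = 50.5 cm

50.5


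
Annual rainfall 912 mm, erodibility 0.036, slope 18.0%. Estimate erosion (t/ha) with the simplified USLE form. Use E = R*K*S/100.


Formula: E = R * K * S / 100  (simplified USLE)
R * K = 912 * 0.036 = 32.832
E = 32.832 * 18.0 / 100 = 5.91 t/ha

5.91


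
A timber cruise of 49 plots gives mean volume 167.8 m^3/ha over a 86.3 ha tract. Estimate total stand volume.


Formula: Total Volume = Mean Volume per ha * Total Area
Total Volume = 167.8 m^3/ha * 86.3 ha
Total Volume = 14481 m^3

14481


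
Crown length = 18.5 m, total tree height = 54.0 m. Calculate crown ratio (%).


Formula: Crown Ratio = (Crown Length / Total Height) * 100
CR = (18.5 m / 54.0 m) * 100
CR = 0.3426 * 100 = 34.3%

34.3


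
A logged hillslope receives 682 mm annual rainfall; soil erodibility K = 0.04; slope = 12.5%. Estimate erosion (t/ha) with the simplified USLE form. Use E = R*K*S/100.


Formula: E = R * K * S / 100  (simplified USLE)
R * K = 682 * 0.04 = 27.28
E = 27.28 * 12.5 / 100 = 3.41 t/ha

3.41


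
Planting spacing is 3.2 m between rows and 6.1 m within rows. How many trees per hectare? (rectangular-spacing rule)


Formula: TPH = 10000 m^2/ha / (spacing_x * spacing_y)
Area per tree = 3.2 m * 6.1 m = 19.52 m^2
TPH = 10000 / 19.52 = 512 trees/ha

512


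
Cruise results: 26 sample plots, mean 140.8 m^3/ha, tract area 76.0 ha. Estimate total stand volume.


Formula: Total Volume = Mean Volume per ha * Total Area
Total Volume = 140.8 m^3/ha * 76.0 ha
Total Volume = 10701 m^3

10701


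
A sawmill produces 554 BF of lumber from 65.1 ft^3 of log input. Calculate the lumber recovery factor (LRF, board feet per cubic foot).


Formula: LRF = Lumber Output (BF) / Log Input (ft^3)
LRF = 554 BF / 65.1 ft^3
LRF = 8.51 BF/ft^3

8.51


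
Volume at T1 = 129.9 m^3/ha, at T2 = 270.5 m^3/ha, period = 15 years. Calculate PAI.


Formula: PAI = (V_T2 - V_T1) / (T2 - T1)
Volume increment = 270.5 - 129.9 = 140.6 m^3/ha
PAI = 140.6 / 15 = 9.37 m^3/ha/year

9.37


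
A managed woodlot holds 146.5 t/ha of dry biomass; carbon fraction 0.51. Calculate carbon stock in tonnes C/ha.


Formula: Carbon Stock = Biomass * Carbon Fraction
C = 146.5 t/ha * 0.51
C = 74.7 t C/ha

74.7


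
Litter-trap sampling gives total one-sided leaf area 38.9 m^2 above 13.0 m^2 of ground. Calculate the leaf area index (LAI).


Formula: LAI = total leaf area / ground area  (dimensionless)
LAI = 38.9 m^2 / 13.0 m^2
LAI = 2.99

2.99


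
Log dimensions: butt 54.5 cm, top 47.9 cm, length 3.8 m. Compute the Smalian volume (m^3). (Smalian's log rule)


Smalian: V = (A1 + A2)/2 * L,  A = pi*(D/200)^2
A1 = pi*(54.5/200)^2 = 0.233283 m^2
A2 = pi*(47.9/200)^2 = 0.180203 m^2
V = (0.233283+0.180203)/2*3.8 = 0.7856 m^3

0.7856


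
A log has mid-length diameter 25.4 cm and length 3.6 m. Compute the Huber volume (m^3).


Huber: V = Am * L,  Am = pi*(Dm/200)^2
Am = pi*(25.4/200)^2 = 0.050671 m^2
V = 0.050671*3.6 = 0.1824 m^3

0.1824


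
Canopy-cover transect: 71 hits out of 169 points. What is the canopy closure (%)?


Formula: Canopy closure = covered points / total points * 100
Closure = 71 / 169 * 100
Closure = 0.4201 * 100 = 42.0%

42.0


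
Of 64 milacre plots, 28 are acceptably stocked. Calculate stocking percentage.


Formula: Stocking % = stocked plots / total plots * 100
Stocking = 28 / 64 * 100
Stocking = 0.4375 * 100 = 43.8%

43.8


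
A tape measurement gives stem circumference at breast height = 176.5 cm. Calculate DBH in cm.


Formula: DBH = C / pi
DBH = 176.5 / pi
pi = 3.14159...
DBH = 56.2 cm

56.2


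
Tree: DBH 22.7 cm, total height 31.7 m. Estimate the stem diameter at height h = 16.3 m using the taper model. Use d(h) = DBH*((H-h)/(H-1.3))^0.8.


Taper: d(h) = DBH * ((H - h) / (H - 1.3))^0.8
Numerator = H - h = 31.7 - 16.3 = 15.4 m
Denominator = H - 1.3 = 31.7 - 1.3 = 30.4 m
Ratio = 15.4 / 30.4 = 0.50658
d = 22.7 * 0.50658^0.8 = 13.2 cm

13.2


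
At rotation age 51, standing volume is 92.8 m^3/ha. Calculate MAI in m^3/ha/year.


Formula: MAI = Total Volume / Stand Age
MAI = 92.8 m^3/ha / 51 years
MAI = 1.82 m^3/ha/year

1.82


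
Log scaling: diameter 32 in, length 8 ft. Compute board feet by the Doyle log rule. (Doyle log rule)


Doyle: BF = (D - 4)^2 * L / 16
Adjusted diameter = 32 - 4 = 28 in
(D-4)^2 = 28^2 = 784
BF = 784 * 8 / 16 = 392 BF

392


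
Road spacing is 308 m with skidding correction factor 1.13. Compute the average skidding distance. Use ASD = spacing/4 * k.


Formula: ASD = (spacing / 4) * correction
Uncorrected distance = spacing / 4 = 308 / 4 = 77 m
ASD = 77 * 1.13 = 87 m

87


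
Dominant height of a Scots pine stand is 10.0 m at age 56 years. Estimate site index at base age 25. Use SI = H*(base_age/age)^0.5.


Formula: SI = H_dom * (base_age / age)^0.5
Age ratio = 25 / 56 = 0.44643
sqrt(age_ratio) = 0.66815
SI = 10.0 * 0.66815 = 6.7 m

6.7


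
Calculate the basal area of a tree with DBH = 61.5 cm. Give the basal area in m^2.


Formula: BA = pi * (DBH/2)^2 / 10000  (cm^2 to m^2)
Radius = DBH/2 = 61.5/2 = 30.75 cm
BA = pi * 30.75^2 / 10000
   = 2970.5722 cm^2 / 10000
   = 0.2971 m^2

0.2971


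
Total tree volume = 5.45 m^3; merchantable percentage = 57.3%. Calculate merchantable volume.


Formula: MV = V_total * (merchantable_pct / 100)
Merchantable fraction = 57.3% / 100 = 0.573
MV = 5.45 m^3 * 0.573 = 3.123 m^3

3.123


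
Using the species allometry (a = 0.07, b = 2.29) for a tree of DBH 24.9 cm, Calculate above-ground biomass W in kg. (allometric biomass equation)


Formula: W = a * DBH^b  (allometric power law)
DBH^b = 24.9^2.29 = 1575.0578
W = 0.07 * 1575.0578 = 110.3 kg

110.3


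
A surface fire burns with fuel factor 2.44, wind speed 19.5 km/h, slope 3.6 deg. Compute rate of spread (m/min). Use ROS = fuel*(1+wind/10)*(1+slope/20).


Formula: ROS = fuel * (1 + wind/10) * (1 + slope/20)
Wind factor = 1 + 19.5/10 = 2.95
Slope factor = 1 + 3.6/20 = 1.18
ROS = 2.44 * 2.95 * 1.18 = 8.49 m/min

8.49


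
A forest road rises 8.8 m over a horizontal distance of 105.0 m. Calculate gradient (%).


Formula: Gradient = rise / run * 100
Gradient = 8.8 / 105.0 * 100 = 8.4%

8.4


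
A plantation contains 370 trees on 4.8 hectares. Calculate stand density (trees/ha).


Formula: Stand Density = N_trees / Area_ha
Density = 370 trees / 4.8 ha
Density = 77 trees/ha

77


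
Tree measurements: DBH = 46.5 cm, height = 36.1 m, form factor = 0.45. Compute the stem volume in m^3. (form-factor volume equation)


Formula: V = pi * (DBH/200)^2 * H * ff
Radius = DBH/200 = 46.5/200 = 0.2325 m
Radius^2 = 0.2325^2 = 0.05405625 m^2
V = pi * 0.05405625 * 36.1 * 0.45
V = 2.759 m^3

2.759


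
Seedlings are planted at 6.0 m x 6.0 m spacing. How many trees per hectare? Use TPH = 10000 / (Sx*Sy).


Formula: TPH = 10000 m^2/ha / (spacing_x * spacing_y)
Area per tree = 6.0 m * 6.0 m = 36.0 m^2
TPH = 10000 / 36.0 = 278 trees/ha

278


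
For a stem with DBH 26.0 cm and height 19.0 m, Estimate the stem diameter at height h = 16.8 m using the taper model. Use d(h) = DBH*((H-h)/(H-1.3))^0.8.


Taper: d(h) = DBH * ((H - h) / (H - 1.3))^0.8
Numerator = H - h = 19.0 - 16.8 = 2.2 m
Denominator = H - 1.3 = 19.0 - 1.3 = 17.7 m
Ratio = 2.2 / 17.7 = 0.12429
d = 26.0 * 0.12429^0.8 = 4.9 cm

4.9


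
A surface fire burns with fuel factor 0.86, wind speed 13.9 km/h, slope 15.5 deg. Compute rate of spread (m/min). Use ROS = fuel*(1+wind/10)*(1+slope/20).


Formula: ROS = fuel * (1 + wind/10) * (1 + slope/20)
Wind factor = 1 + 13.9/10 = 2.39
Slope factor = 1 + 15.5/20 = 1.775
ROS = 0.86 * 2.39 * 1.775 = 3.65 m/min

3.65


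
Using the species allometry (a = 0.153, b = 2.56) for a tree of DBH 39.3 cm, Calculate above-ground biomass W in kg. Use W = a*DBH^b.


Formula: W = a * DBH^b  (allometric power law)
DBH^b = 39.3^2.56 = 12068.2675
W = 0.153 * 12068.2675 = 1846.4 kg

1846.4


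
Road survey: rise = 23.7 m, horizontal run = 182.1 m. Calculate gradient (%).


Formula: Gradient = rise / run * 100
Gradient = 23.7 / 182.1 * 100 = 13.0%

13.0


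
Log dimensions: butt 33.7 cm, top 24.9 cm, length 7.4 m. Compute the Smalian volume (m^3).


Smalian: V = (A1 + A2)/2 * L,  A = pi*(D/200)^2
A1 = pi*(33.7/200)^2 = 0.089197 m^2
A2 = pi*(24.9/200)^2 = 0.048695 m^2
V = (0.089197+0.048695)/2*7.4 = 0.5102 m^3

0.5102


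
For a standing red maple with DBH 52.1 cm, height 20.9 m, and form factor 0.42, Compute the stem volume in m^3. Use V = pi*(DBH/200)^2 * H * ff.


Formula: V = pi * (DBH/200)^2 * H * ff
Radius = DBH/200 = 52.1/200 = 0.2605 m
Radius^2 = 0.2605^2 = 0.06786025 m^2
V = pi * 0.06786025 * 20.9 * 0.42
V = 1.871 m^3

1.871


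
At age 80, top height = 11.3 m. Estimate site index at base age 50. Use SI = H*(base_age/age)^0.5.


Formula: SI = H_dom * (base_age / age)^0.5
Age ratio = 50 / 80 = 0.625
sqrt(age_ratio) = 0.79057
SI = 11.3 * 0.79057 = 8.9 m

8.9


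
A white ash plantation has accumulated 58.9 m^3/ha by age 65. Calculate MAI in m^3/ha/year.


Formula: MAI = Total Volume / Stand Age
MAI = 58.9 m^3/ha / 65 years
MAI = 0.91 m^3/ha/year

0.91


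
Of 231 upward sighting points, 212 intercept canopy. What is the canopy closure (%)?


Formula: Canopy closure = covered points / total points * 100
Closure = 212 / 231 * 100
Closure = 0.9177 * 100 = 91.8%

91.8


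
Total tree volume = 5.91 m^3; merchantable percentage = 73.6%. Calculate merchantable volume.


Formula: MV = V_total * (merchantable_pct / 100)
Merchantable fraction = 73.6% / 100 = 0.736
MV = 5.91 m^3 * 0.736 = 4.35 m^3

4.35


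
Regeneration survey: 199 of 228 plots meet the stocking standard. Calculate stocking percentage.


Formula: Stocking % = stocked plots / total plots * 100
Stocking = 199 / 228 * 100
Stocking = 0.8728 * 100 = 87.3%

87.3


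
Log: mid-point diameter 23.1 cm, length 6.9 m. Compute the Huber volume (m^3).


Huber: V = Am * L,  Am = pi*(Dm/200)^2
Am = pi*(23.1/200)^2 = 0.04191 m^2
V = 0.04191*6.9 = 0.2892 m^3

0.2892


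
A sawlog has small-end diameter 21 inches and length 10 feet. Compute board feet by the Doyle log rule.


Doyle: BF = (D - 4)^2 * L / 16
Adjusted diameter = 21 - 4 = 17 in
(D-4)^2 = 17^2 = 289
BF = 289 * 10 / 16 = 181 BF

181


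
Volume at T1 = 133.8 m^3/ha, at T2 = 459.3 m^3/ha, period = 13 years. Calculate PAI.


Formula: PAI = (V_T2 - V_T1) / (T2 - T1)
Volume increment = 459.3 - 133.8 = 325.5 m^3/ha
PAI = 325.5 / 13 = 25.04 m^3/ha/year

25.04


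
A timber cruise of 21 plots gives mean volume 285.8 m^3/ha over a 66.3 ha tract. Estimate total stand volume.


Formula: Total Volume = Mean Volume per ha * Total Area
Total Volume = 285.8 m^3/ha * 66.3 ha
Total Volume = 18949 m^3

18949


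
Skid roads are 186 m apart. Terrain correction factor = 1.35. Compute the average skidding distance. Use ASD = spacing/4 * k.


Formula: ASD = (spacing / 4) * correction
Uncorrected distance = spacing / 4 = 186 / 4 = 46.5 m
ASD = 46.5 * 1.35 = 63 m

63


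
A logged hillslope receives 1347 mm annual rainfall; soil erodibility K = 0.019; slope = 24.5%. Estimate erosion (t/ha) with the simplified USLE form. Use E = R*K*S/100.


Formula: E = R * K * S / 100  (simplified USLE)
R * K = 1347 * 0.019 = 25.593
E = 25.593 * 24.5 / 100 = 6.27 t/ha

6.27


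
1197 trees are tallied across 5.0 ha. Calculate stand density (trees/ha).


Formula: Stand Density = N_trees / Area_ha
Density = 1197 trees / 5.0 ha
Density = 239 trees/ha

239


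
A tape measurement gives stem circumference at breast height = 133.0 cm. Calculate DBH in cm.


Formula: DBH = C / pi
DBH = 133.0 / pi
pi = 3.14159...
DBH = 42.3 cm

42.3


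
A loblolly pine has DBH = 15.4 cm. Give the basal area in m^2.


Formula: BA = pi * (DBH/2)^2 / 10000  (cm^2 to m^2)
Radius = DBH/2 = 15.4/2 = 7.7 cm
BA = pi * 7.7^2 / 10000
   = 186.265 cm^2 / 10000
   = 0.0186 m^2

0.0186


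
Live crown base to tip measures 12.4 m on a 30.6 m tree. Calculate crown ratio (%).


Formula: Crown Ratio = (Crown Length / Total Height) * 100
CR = (12.4 m / 30.6 m) * 100
CR = 0.4052 * 100 = 40.5%

40.5


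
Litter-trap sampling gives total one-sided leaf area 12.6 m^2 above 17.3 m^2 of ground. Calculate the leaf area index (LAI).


Formula: LAI = total leaf area / ground area  (dimensionless)
LAI = 12.6 m^2 / 17.3 m^2
LAI = 0.73

0.73


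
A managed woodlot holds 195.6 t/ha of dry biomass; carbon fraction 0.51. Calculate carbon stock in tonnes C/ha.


Formula: Carbon Stock = Biomass * Carbon Fraction
C = 195.6 t/ha * 0.51
C = 99.8 t C/ha

99.8


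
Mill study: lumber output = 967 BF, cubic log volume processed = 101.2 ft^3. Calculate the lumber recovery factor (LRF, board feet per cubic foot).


Formula: LRF = Lumber Output (BF) / Log Input (ft^3)
LRF = 967 BF / 101.2 ft^3
LRF = 9.56 BF/ft^3

9.56


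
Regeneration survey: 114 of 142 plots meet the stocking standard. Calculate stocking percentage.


Formula: Stocking % = stocked plots / total plots * 100
Stocking = 114 / 142 * 100
Stocking = 0.8028 * 100 = 80.3%

80.3


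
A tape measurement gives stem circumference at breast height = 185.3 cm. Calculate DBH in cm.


Formula: DBH = C / pi
DBH = 185.3 / pi
pi = 3.14159...
DBH = 59.0 cm

59.0


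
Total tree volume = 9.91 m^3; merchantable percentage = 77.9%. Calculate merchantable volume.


Formula: MV = V_total * (merchantable_pct / 100)
Merchantable fraction = 77.9% / 100 = 0.779
MV = 9.91 m^3 * 0.779 = 7.72 m^3

7.72


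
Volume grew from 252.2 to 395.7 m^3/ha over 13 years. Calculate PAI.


Formula: PAI = (V_T2 - V_T1) / (T2 - T1)
Volume increment = 395.7 - 252.2 = 143.5 m^3/ha
PAI = 143.5 / 13 = 11.04 m^3/ha/year

11.04


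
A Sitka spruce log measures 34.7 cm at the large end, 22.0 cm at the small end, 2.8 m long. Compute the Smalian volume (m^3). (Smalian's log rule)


Smalian: V = (A1 + A2)/2 * L,  A = pi*(D/200)^2
A1 = pi*(34.7/200)^2 = 0.094569 m^2
A2 = pi*(22.0/200)^2 = 0.038013 m^2
V = (0.094569+0.038013)/2*2.8 = 0.1856 m^3

0.1856


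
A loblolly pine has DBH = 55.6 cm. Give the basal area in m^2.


Formula: BA = pi * (DBH/2)^2 / 10000  (cm^2 to m^2)
Radius = DBH/2 = 55.6/2 = 27.8 cm
BA = pi * 27.8^2 / 10000
   = 2427.9485 cm^2 / 10000
   = 0.2428 m^2

0.2428


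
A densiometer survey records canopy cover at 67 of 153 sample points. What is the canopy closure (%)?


Formula: Canopy closure = covered points / total points * 100
Closure = 67 / 153 * 100
Closure = 0.4379 * 100 = 43.8%

43.8


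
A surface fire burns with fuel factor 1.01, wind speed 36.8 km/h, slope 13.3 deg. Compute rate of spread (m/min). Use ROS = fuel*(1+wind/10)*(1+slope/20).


Formula: ROS = fuel * (1 + wind/10) * (1 + slope/20)
Wind factor = 1 + 36.8/10 = 4.68
Slope factor = 1 + 13.3/20 = 1.665
ROS = 1.01 * 4.68 * 1.665 = 7.87 m/min

7.87


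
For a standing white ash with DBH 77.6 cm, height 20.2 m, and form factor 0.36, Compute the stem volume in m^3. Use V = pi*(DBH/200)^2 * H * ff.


Formula: V = pi * (DBH/200)^2 * H * ff
Radius = DBH/200 = 77.6/200 = 0.388 m
Radius^2 = 0.388^2 = 0.150544 m^2
V = pi * 0.150544 * 20.2 * 0.36
V = 3.439 m^3

3.439


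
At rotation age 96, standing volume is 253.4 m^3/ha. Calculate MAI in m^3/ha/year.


Formula: MAI = Total Volume / Stand Age
MAI = 253.4 m^3/ha / 96 years
MAI = 2.64 m^3/ha/year

2.64


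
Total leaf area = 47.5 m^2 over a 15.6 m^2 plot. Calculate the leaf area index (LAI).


Formula: LAI = total leaf area / ground area  (dimensionless)
LAI = 47.5 m^2 / 15.6 m^2
LAI = 3.04

3.04


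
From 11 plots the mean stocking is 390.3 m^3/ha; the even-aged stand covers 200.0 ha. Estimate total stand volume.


Formula: Total Volume = Mean Volume per ha * Total Area
Total Volume = 390.3 m^3/ha * 200.0 ha
Total Volume = 78060 m^3

78060


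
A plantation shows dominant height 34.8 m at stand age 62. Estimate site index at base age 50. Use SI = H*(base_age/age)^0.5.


Formula: SI = H_dom * (base_age / age)^0.5
Age ratio = 50 / 62 = 0.80645
sqrt(age_ratio) = 0.89803
SI = 34.8 * 0.89803 = 31.3 m

31.3


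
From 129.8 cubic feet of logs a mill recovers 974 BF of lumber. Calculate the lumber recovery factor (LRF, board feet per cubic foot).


Formula: LRF = Lumber Output (BF) / Log Input (ft^3)
LRF = 974 BF / 129.8 ft^3
LRF = 7.5 BF/ft^3

7.5


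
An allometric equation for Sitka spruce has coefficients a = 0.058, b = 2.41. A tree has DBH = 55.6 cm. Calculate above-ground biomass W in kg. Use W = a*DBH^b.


Formula: W = a * DBH^b  (allometric power law)
DBH^b = 55.6^2.41 = 16055.7371
W = 0.058 * 16055.7371 = 931.2 kg

931.2


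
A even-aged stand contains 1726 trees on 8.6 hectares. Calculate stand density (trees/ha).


Formula: Stand Density = N_trees / Area_ha
Density = 1726 trees / 8.6 ha
Density = 201 trees/ha

201


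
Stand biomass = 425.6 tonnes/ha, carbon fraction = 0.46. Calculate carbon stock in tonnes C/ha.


Formula: Carbon Stock = Biomass * Carbon Fraction
C = 425.6 t/ha * 0.46
C = 195.8 t C/ha

195.8


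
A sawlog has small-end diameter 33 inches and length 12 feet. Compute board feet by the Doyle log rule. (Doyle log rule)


Doyle: BF = (D - 4)^2 * L / 16
Adjusted diameter = 33 - 4 = 29 in
(D-4)^2 = 29^2 = 841
BF = 841 * 12 / 16 = 631 BF

631


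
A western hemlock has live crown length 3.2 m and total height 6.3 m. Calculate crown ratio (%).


Formula: Crown Ratio = (Crown Length / Total Height) * 100
CR = (3.2 m / 6.3 m) * 100
CR = 0.5079 * 100 = 50.8%

50.8


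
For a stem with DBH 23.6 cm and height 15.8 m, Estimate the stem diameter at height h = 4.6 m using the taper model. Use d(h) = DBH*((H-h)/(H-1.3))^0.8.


Taper: d(h) = DBH * ((H - h) / (H - 1.3))^0.8
Numerator = H - h = 15.8 - 4.6 = 11.2 m
Denominator = H - 1.3 = 15.8 - 1.3 = 14.5 m
Ratio = 11.2 / 14.5 = 0.77241
d = 23.6 * 0.77241^0.8 = 19.2 cm

19.2


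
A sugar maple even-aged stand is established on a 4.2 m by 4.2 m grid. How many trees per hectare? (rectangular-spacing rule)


Formula: TPH = 10000 m^2/ha / (spacing_x * spacing_y)
Area per tree = 4.2 m * 4.2 m = 17.64 m^2
TPH = 10000 / 17.64 = 567 trees/ha

567


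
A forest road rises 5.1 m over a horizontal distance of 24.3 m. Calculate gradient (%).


Formula: Gradient = rise / run * 100
Gradient = 5.1 / 24.3 * 100 = 21.0%

21.0


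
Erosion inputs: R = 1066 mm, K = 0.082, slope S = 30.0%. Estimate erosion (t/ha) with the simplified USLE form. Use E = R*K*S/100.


Formula: E = R * K * S / 100  (simplified USLE)
R * K = 1066 * 0.082 = 87.412
E = 87.412 * 30.0 / 100 = 26.22 t/ha

26.22


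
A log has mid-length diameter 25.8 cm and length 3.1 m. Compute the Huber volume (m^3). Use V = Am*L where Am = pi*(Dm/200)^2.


Huber: V = Am * L,  Am = pi*(Dm/200)^2
Am = pi*(25.8/200)^2 = 0.052279 m^2
V = 0.052279*3.1 = 0.1621 m^3

0.1621


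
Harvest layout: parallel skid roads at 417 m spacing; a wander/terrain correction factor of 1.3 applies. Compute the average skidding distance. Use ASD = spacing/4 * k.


Formula: ASD = (spacing / 4) * correction
Uncorrected distance = spacing / 4 = 417 / 4 = 104.25 m
ASD = 104.25 * 1.3 = 136 m

136


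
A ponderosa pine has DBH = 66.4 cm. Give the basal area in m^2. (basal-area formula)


Formula: BA = pi * (DBH/2)^2 / 10000  (cm^2 to m^2)
Radius = DBH/2 = 66.4/2 = 33.2 cm
BA = pi * 33.2^2 / 10000
   = 3462.7891 cm^2 / 10000
   = 0.3463 m^2

0.3463


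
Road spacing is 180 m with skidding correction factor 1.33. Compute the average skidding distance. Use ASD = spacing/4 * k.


Formula: ASD = (spacing / 4) * correction
Uncorrected distance = spacing / 4 = 180 / 4 = 45 m
ASD = 45 * 1.33 = 60 m

60


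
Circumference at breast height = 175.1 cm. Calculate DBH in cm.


Formula: DBH = C / pi
DBH = 175.1 / pi
pi = 3.14159...
DBH = 55.7 cm

55.7


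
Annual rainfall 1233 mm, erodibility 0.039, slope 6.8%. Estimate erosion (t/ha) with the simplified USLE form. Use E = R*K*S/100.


Formula: E = R * K * S / 100  (simplified USLE)
R * K = 1233 * 0.039 = 48.087
E = 48.087 * 6.8 / 100 = 3.27 t/ha

3.27


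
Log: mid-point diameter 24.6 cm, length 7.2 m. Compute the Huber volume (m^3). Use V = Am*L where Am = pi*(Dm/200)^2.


Huber: V = Am * L,  Am = pi*(Dm/200)^2
Am = pi*(24.6/200)^2 = 0.047529 m^2
V = 0.047529*7.2 = 0.3422 m^3

0.3422


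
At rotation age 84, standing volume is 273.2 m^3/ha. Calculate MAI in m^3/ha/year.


Formula: MAI = Total Volume / Stand Age
MAI = 273.2 m^3/ha / 84 years
MAI = 3.25 m^3/ha/year

3.25


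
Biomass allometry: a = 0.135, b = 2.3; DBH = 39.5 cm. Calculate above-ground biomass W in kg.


Formula: W = a * DBH^b  (allometric power law)
DBH^b = 39.5^2.3 = 4700.8167
W = 0.135 * 4700.8167 = 634.6 kg

634.6


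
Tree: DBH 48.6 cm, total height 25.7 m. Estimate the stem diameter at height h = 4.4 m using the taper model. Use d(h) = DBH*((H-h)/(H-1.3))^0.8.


Taper: d(h) = DBH * ((H - h) / (H - 1.3))^0.8
Numerator = H - h = 25.7 - 4.4 = 21.3 m
Denominator = H - 1.3 = 25.7 - 1.3 = 24.4 m
Ratio = 21.3 / 24.4 = 0.87295
d = 48.6 * 0.87295^0.8 = 43.6 cm

43.6


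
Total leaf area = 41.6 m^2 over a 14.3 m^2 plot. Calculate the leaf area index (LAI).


Formula: LAI = total leaf area / ground area  (dimensionless)
LAI = 41.6 m^2 / 14.3 m^2
LAI = 2.91

2.91


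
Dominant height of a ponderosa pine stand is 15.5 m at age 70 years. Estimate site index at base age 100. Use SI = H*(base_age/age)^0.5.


Formula: SI = H_dom * (base_age / age)^0.5
Age ratio = 100 / 70 = 1.42857
sqrt(age_ratio) = 1.19523
SI = 15.5 * 1.19523 = 18.5 m

18.5


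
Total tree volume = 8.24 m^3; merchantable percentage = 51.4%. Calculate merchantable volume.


Formula: MV = V_total * (merchantable_pct / 100)
Merchantable fraction = 51.4% / 100 = 0.514
MV = 8.24 m^3 * 0.514 = 4.235 m^3

4.235


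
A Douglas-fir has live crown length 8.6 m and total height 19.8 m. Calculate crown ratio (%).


Formula: Crown Ratio = (Crown Length / Total Height) * 100
CR = (8.6 m / 19.8 m) * 100
CR = 0.4343 * 100 = 43.4%

43.4


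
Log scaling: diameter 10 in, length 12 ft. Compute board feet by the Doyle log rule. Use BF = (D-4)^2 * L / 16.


Doyle: BF = (D - 4)^2 * L / 16
Adjusted diameter = 10 - 4 = 6 in
(D-4)^2 = 6^2 = 36
BF = 36 * 12 / 16 = 27 BF

27


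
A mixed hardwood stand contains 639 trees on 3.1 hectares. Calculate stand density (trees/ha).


Formula: Stand Density = N_trees / Area_ha
Density = 639 trees / 3.1 ha
Density = 206 trees/ha

206
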